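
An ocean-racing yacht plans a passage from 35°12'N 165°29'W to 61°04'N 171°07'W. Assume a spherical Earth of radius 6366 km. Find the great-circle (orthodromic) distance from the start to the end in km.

2902 km

cos σ = sin φ₁ sin φ₂ + cos φ₁ cos φ₂ cos Δλ
      = sin(35.20°)sin(61.07°) + cos(35.20°)cos(61.07°)cos(-5.63°) = 0.8979
σ = 26.116° → d = Rσ = 6366·0.45582 = 2902 km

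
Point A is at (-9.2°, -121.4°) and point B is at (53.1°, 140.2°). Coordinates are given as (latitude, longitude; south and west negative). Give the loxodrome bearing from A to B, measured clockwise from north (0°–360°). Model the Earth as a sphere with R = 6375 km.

Meridional parts: M(φ₁)=-0.1613, M(φ₂)=+1.0977 → ΔM = +1.2590;  Δλ = -1.7174 rad
tan C = Δλ / ΔM = -1.3641 → C = 306.24°

306.2°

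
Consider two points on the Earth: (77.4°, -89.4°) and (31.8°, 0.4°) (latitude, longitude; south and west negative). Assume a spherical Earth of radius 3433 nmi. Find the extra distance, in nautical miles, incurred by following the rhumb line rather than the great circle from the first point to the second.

Great circle: cos σ = sin φ₁ sin φ₂ + cos φ₁ cos φ₂ cos Δλ,  σ = 1.0299 rad → d_gc = 3535.6 nmi
Rhumb line: Δψ = -1.6177, q = Δφ/Δψ = 0.4920, d_rh = R√(Δφ²+q²Δλ²) = 3804.2 nmi
Excess = 3804.2 − 3535.6 = 268.6 ≈ 269 nmi

269 nmi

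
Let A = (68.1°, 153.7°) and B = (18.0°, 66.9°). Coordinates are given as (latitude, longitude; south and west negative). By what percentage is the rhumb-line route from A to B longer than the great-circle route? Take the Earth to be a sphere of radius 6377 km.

Great circle: σ = 1.2593 rad → d_gc = Rσ = 8030.3 km
Rhumb: Δφ = -0.8744, Δλ = -1.5149, Δψ = -1.3231, q = Δφ/Δψ = 0.6609 → d_rh = R√(Δφ²+q²Δλ²) = 8476.6 km
Excess = (8476.6 − 8030.3) / 8030.3 = 446.3 / 8030.3 = 5.56% ≈ 5.6%

5.6%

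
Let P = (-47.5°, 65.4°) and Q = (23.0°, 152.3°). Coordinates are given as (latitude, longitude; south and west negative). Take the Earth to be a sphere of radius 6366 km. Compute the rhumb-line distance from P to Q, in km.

11747 km

Δψ = ln[tan(π/4+φ₂/2)/tan(π/4+φ₁/2)] = +1.3572;  Δφ = +1.2305 rad,  Δλ = +1.5167 rad
q = Δφ/Δψ = 0.9066
d = R·√(Δφ² + q²Δλ²) = 6366·1.84525 = 11747 km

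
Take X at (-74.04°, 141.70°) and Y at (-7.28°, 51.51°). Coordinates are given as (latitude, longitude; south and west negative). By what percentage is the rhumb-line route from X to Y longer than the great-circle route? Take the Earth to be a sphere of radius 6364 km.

Great circle: σ = 1.4496 rad → d_gc = Rσ = 9225.1 km
Rhumb: Δφ = +1.1652, Δλ = -1.5741, Δψ = +1.8374, q = Δφ/Δψ = 0.6342 → d_rh = R√(Δφ²+q²Δλ²) = 9764.3 km
Excess = (9764.3 − 9225.1) / 9225.1 = 539.2 / 9225.1 = 5.84% ≈ 5.8%

5.8%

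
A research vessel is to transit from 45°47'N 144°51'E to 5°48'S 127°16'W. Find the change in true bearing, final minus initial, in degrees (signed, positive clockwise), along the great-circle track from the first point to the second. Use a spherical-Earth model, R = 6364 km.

At departure: θ₁ = atan2(sin Δλ cos φ₂, cos φ₁ sin φ₂ − sin φ₁ cos φ₂ cos Δλ) = 95.56°
At arrival: θ₂ = atan2(sin Δλ cos φ₁, −cos φ₂ sin φ₁ + sin φ₂ cos φ₁ cos Δλ) = 135.76°
Δθ = θ₂ − θ₁ = +40.2°

+40.2°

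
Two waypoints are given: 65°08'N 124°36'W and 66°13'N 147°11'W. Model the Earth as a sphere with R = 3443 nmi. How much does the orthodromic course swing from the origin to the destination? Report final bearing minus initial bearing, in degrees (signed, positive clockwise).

-20.6°

Initial bearing θ₁ = atan2(sin Δλ cos φ₂, cos φ₁ sin φ₂ − sin φ₁ cos φ₂ cos Δλ) = 286.87°
Final bearing θ₂ = (initial bearing from the destination back to the start) + 180° = 266.24°
Δθ = θ₂ − θ₁ = -20.6°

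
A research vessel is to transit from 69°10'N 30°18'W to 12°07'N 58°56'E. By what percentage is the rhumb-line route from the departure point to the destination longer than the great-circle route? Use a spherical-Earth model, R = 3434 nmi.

5.6%

Great circle: σ = 1.3686 rad → d_gc = Rσ = 4699.7 nmi
Rhumb: Δφ = -0.9957, Δλ = +1.5574, Δψ = -1.4806, q = Δφ/Δψ = 0.6725 → d_rh = R√(Δφ²+q²Δλ²) = 4962.5 nmi
Excess = (4962.5 − 4699.7) / 4699.7 = 262.8 / 4699.7 = 5.59% ≈ 5.6%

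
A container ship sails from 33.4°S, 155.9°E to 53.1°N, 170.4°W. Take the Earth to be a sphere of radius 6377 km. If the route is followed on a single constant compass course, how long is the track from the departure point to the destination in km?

10177 km

Rhumb course C = atan2(Δλ, Δψ) with Δψ = ln[tan(π/4+φ₂/2)/tan(π/4+φ₁/2)] = +1.7168, Δλ = +0.5882 → C = 18.91°
d = R·|Δφ| / |cos C| = 6377·1.50971 / 0.94602 = 10177 km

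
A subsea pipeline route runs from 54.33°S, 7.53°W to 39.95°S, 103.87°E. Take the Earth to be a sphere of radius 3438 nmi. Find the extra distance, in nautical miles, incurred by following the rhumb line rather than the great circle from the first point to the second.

Great circle: cos σ = sin φ₁ sin φ₂ + cos φ₁ cos φ₂ cos Δλ,  σ = 1.2041 rad → d_gc = 4139.7 nmi
Rhumb line: Δψ = +0.3722, q = Δφ/Δψ = 0.6742, d_rh = R√(Δφ²+q²Δλ²) = 4588.7 nmi
Excess = 4588.7 − 4139.7 = 449.0 ≈ 449 nmi

449 nmi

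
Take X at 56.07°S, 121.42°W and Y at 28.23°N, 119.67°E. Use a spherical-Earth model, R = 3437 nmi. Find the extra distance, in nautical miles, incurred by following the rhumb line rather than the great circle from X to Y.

Great circle: cos σ = sin φ₁ sin φ₂ + cos φ₁ cos φ₂ cos Δλ,  σ = 2.2526 rad → d_gc = 7742.3 nmi
Rhumb line: Δψ = +1.7012, q = Δφ/Δψ = 0.8649, d_rh = R√(Δφ²+q²Δλ²) = 7976.9 nmi
Excess = 7976.9 − 7742.3 = 234.6 ≈ 235 nmi

235 nmi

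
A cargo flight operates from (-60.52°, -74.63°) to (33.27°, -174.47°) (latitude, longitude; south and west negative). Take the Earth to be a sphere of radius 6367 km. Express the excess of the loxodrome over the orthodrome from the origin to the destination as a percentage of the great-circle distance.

Great circle: σ = 2.1506 rad → d_gc = Rσ = 13693.0 km
Rhumb: Δφ = +1.6369, Δλ = -1.7425, Δψ = +1.9516, q = Δφ/Δψ = 0.8388 → d_rh = R√(Δφ²+q²Δλ²) = 13972.3 km
Excess = (13972.3 − 13693.0) / 13693.0 = 279.3 / 13693.0 = 2.04% ≈ 2.0%

2.0%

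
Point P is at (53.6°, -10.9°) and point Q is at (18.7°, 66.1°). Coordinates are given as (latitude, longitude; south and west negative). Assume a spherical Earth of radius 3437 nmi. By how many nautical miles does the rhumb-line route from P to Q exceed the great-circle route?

128 nmi

Great circle: cos σ = sin φ₁ sin φ₂ + cos φ₁ cos φ₂ cos Δλ,  σ = 1.1761 rad → d_gc = 4042.3 nmi
Rhumb line: Δψ = -0.7800, q = Δφ/Δψ = 0.7809, d_rh = R√(Δφ²+q²Δλ²) = 4170.5 nmi
Excess = 4170.5 − 4042.3 = 128.2 ≈ 128 nmi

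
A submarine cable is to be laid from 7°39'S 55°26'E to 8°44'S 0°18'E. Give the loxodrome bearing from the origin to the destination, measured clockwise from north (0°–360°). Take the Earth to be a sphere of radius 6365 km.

Meridional parts: M(φ₁)=-0.1339, M(φ₂)=-0.1530 → ΔM = -0.0191;  Δλ = -0.9623 rad
tan C = Δλ / ΔM = +50.3723 → C = 268.86°

268.9°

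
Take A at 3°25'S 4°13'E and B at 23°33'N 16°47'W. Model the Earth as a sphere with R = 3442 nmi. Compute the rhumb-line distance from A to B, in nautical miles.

Δψ = ln[tan(π/4+φ₂/2)/tan(π/4+φ₁/2)] = +0.4828;  Δφ = +0.4707 rad,  Δλ = -0.3665 rad
q = Δφ/Δψ = 0.9749
d = R·√(Δφ² + q²Δλ²) = 3442·0.59093 = 2034 nmi

2034 nmi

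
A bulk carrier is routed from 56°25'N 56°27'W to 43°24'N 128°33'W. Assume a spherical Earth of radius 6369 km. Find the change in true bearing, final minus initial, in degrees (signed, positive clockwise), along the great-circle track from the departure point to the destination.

-58.5°

Initial bearing θ₁ = atan2(sin Δλ cos φ₂, cos φ₁ sin φ₂ − sin φ₁ cos φ₂ cos Δλ) = 285.68°
Final bearing θ₂ = (initial bearing from the destination back to the start) + 180° = 227.14°
Δθ = θ₂ − θ₁ = -58.5°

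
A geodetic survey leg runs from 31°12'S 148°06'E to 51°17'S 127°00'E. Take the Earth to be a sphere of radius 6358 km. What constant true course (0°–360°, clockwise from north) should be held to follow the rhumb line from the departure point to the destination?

Meridional parts: M(φ₁)=-0.5736, M(φ₂)=-1.0460 → ΔM = -0.4724;  Δλ = -0.3683 rad
tan C = Δλ / ΔM = +0.7796 → C = 217.94°

217.9°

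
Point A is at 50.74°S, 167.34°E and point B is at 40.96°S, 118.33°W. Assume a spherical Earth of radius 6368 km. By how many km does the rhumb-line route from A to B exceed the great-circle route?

Great circle: cos σ = sin φ₁ sin φ₂ + cos φ₁ cos φ₂ cos Δλ,  σ = 0.8807 rad → d_gc = 5608.01 km
Rhumb line: Δψ = +0.2460, q = Δφ/Δψ = 0.6939, d_rh = R√(Δφ²+q²Δλ²) = 5834.53 km
Excess = 5834.53 − 5608.01 = 226.52 ≈ 227 km

227 km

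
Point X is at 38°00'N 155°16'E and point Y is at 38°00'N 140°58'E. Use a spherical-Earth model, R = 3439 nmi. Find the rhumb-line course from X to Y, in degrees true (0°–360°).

Δψ = ln[tan(π/4+φ₂/2)/tan(π/4+φ₁/2)] = +0.0000
Δλ = -0.2496 rad (taken the short way round)
course = atan2(Δλ, Δψ) = 270.00°

270.0°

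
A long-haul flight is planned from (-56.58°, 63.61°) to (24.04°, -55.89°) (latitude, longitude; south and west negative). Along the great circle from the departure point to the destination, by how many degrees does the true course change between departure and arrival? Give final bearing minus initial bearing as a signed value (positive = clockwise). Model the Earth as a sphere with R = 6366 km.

Initial bearing θ₁ = atan2(sin Δλ cos φ₂, cos φ₁ sin φ₂ − sin φ₁ cos φ₂ cos Δλ) = 259.24°
Final bearing θ₂ = (initial bearing from the destination back to the start) + 180° = 323.67°
Δθ = θ₂ − θ₁ = +64.4°

+64.4°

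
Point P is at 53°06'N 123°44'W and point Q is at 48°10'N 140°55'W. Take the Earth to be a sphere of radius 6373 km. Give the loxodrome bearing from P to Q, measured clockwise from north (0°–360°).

245.6°

Δψ = ln[tan(π/4+φ₂/2)/tan(π/4+φ₁/2)] = -0.1359
Δλ = -0.2999 rad (taken the short way round)
course = atan2(Δλ, Δψ) = 245.62°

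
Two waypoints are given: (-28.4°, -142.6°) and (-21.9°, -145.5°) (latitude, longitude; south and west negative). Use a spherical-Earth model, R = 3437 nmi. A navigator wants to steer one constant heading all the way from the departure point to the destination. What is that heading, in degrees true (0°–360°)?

338.0°

Δψ = ln[tan(π/4+φ₂/2)/tan(π/4+φ₁/2)] = +0.1254
Δλ = -0.0506 rad (taken the short way round)
course = atan2(Δλ, Δψ) = 338.02°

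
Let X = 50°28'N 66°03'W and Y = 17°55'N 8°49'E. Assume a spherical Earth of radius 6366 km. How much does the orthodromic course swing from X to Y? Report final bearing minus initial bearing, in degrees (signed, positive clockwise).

+48.3°

Initial bearing θ₁ = atan2(sin Δλ cos φ₂, cos φ₁ sin φ₂ − sin φ₁ cos φ₂ cos Δλ) = 89.74°
Final bearing θ₂ = (initial bearing from the destination back to the start) + 180° = 138.01°
Δθ = θ₂ − θ₁ = +48.3°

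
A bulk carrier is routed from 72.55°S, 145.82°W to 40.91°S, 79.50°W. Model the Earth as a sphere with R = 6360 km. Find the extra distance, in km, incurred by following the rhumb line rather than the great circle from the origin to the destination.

205 km

Great circle: cos σ = sin φ₁ sin φ₂ + cos φ₁ cos φ₂ cos Δλ,  σ = 0.7731 rad → d_gc = 4916.9 km
Rhumb line: Δψ = +1.0905, q = Δφ/Δψ = 0.5064, d_rh = R√(Δφ²+q²Δλ²) = 5121.8 km
Excess = 5121.8 − 4916.9 = 204.9 ≈ 205 km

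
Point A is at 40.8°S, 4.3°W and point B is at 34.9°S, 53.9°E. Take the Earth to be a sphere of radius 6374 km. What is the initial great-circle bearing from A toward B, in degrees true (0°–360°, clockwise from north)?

102.2°

N = sin Δλ·cos φ₂ = +0.6970;  D = cos φ₁ sin φ₂ − sin φ₁ cos φ₂ cos Δλ = -0.1507
initial course = atan2(N, D) = 102.20°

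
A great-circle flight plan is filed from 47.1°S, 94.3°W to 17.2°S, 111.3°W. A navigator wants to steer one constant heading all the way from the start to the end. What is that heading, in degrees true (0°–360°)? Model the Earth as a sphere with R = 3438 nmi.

334.8°

Meridional parts: M(φ₁)=-0.9342, M(φ₂)=-0.3048 → ΔM = +0.6294;  Δλ = -0.2967 rad
tan C = Δλ / ΔM = -0.4714 → C = 334.76°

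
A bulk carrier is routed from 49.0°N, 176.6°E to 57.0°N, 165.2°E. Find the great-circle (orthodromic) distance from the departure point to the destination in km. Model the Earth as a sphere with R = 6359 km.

Haversine: a = sin²(Δφ/2)+cos φ₁ cos φ₂ sin²(Δλ/2) = 0.00839;  σ = 2·atan2(√a,√(1−a))
σ = 10.511° → d = Rσ = 6359·0.18346 = 1167 km

1167 km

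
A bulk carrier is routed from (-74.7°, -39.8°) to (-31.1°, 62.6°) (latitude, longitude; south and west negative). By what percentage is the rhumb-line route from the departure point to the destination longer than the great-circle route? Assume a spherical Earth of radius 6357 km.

Great circle: σ = 1.1044 rad → d_gc = Rσ = 7020.4 km
Rhumb: Δφ = +0.7610, Δλ = +1.7872, Δψ = +1.4360, q = Δφ/Δψ = 0.5299 → d_rh = R√(Δφ²+q²Δλ²) = 7723.4 km
Excess = (7723.4 − 7020.4) / 7020.4 = 703.0 / 7020.4 = 10.01% ≈ 10.0%

10.0%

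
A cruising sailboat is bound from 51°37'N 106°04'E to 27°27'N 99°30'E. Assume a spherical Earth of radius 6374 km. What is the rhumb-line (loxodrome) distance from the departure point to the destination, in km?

Δψ = ln[tan(π/4+φ₂/2)/tan(π/4+φ₁/2)] = -0.5568;  Δφ = -0.4218 rad,  Δλ = -0.1146 rad
q = Δφ/Δψ = 0.7575
d = R·√(Δφ² + q²Δλ²) = 6374·0.43063 = 2745 km

2745 km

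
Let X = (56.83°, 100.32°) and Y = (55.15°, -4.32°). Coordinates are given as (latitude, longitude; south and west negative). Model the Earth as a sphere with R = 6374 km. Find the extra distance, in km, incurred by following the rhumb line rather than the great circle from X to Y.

665 km

Great circle: cos σ = sin φ₁ sin φ₂ + cos φ₁ cos φ₂ cos Δλ,  σ = 0.9174 rad → d_gc = 5847.3 km
Rhumb line: Δψ = -0.0524, q = Δφ/Δψ = 0.5592, d_rh = R√(Δφ²+q²Δλ²) = 6512.6 km
Excess = 6512.6 − 5847.3 = 665.3 ≈ 665 km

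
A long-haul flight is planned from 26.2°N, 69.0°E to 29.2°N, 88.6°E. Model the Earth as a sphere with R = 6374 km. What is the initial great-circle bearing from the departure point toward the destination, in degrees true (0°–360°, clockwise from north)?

75.7°

θ = atan2( sin Δλ·cos φ₂ ,  cos φ₁ sin φ₂ − sin φ₁ cos φ₂ cos Δλ )
  = atan2(+0.2928, +0.0747) = 75.69°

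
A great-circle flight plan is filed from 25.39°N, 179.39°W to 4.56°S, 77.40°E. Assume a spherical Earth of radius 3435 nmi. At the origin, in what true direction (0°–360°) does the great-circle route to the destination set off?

N = sin Δλ·cos φ₂ = -0.9705;  D = cos φ₁ sin φ₂ − sin φ₁ cos φ₂ cos Δλ = +0.0259
initial course = atan2(N, D) = 271.53°

271.5°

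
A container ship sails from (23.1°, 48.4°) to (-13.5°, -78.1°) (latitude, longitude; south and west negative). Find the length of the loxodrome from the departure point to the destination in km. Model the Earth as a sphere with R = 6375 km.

Rhumb course C = atan2(Δλ, Δψ) with Δψ = ln[tan(π/4+φ₂/2)/tan(π/4+φ₁/2)] = -0.6524, Δλ = -2.2078 → C = 253.54°
d = R·|Δφ| / |cos C| = 6375·0.63879 / 0.28338 = 14371 km

14371 km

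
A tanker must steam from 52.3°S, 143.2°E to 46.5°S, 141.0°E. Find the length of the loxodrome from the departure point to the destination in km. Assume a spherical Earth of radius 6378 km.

665 km

Rhumb course C = atan2(Δλ, Δψ) with Δψ = ln[tan(π/4+φ₂/2)/tan(π/4+φ₁/2)] = +0.1558, Δλ = -0.0384 → C = 346.16°
d = R·|Δφ| / |cos C| = 6378·0.10123 / 0.97095 = 665 km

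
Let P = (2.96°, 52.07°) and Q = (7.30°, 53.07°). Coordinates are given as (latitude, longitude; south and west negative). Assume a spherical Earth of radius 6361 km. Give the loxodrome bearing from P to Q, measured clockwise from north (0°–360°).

Δψ = ln[tan(π/4+φ₂/2)/tan(π/4+φ₁/2)] = +0.0761
Δλ = +0.0175 rad (taken the short way round)
course = atan2(Δλ, Δψ) = 12.92°

12.9°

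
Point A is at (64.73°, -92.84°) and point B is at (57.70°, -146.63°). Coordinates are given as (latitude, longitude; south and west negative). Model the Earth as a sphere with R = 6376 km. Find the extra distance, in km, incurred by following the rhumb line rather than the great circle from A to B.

Great circle: cos σ = sin φ₁ sin φ₂ + cos φ₁ cos φ₂ cos Δλ,  σ = 0.4530 rad → d_gc = 2888.5 km
Rhumb line: Δψ = -0.2560, q = Δφ/Δψ = 0.4792, d_rh = R√(Δφ²+q²Δλ²) = 2973.3 km
Excess = 2973.3 − 2888.5 = 84.8 ≈ 85 km

85 km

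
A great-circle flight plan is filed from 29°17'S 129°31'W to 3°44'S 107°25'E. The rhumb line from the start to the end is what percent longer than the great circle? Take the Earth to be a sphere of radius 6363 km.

Great circle: σ = 2.0298 rad → d_gc = Rσ = 12915.5 km
Rhumb: Δφ = +0.4459, Δλ = -2.1479, Δψ = +0.4697, q = Δφ/Δψ = 0.9494 → d_rh = R√(Δφ²+q²Δλ²) = 13282.0 km
Excess = (13282.0 − 12915.5) / 12915.5 = 366.5 / 12915.5 = 2.84% ≈ 2.8%

2.8%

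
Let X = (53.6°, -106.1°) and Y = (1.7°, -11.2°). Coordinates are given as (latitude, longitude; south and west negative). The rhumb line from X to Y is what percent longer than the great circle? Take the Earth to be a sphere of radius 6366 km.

3.6%

Great circle: σ = 1.5976 rad → d_gc = Rσ = 10170.2 km
Rhumb: Δφ = -0.9058, Δλ = +1.6563, Δψ = -1.0827, q = Δφ/Δψ = 0.8367 → d_rh = R√(Δφ²+q²Δλ²) = 10539.2 km
Excess = (10539.2 − 10170.2) / 10170.2 = 369.0 / 10170.2 = 3.63% ≈ 3.6%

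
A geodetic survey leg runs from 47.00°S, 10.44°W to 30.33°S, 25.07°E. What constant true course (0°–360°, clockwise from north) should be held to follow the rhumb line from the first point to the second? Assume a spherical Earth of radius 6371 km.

58.8°

Δψ = ln[tan(π/4+φ₂/2)/tan(π/4+φ₁/2)] = +0.3757
Δλ = +0.6198 rad (taken the short way round)
course = atan2(Δλ, Δψ) = 58.78°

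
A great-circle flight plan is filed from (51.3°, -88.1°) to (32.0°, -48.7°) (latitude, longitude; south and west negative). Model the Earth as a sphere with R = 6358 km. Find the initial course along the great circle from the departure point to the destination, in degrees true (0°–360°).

108.5°

N = sin Δλ·cos φ₂ = +0.5383;  D = cos φ₁ sin φ₂ − sin φ₁ cos φ₂ cos Δλ = -0.1801
initial course = atan2(N, D) = 108.50°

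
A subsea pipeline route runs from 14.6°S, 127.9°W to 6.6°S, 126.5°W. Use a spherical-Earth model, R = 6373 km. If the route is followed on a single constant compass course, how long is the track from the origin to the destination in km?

Δψ = ln[tan(π/4+φ₂/2)/tan(π/4+φ₁/2)] = +0.1422;  Δφ = +0.1396 rad,  Δλ = +0.0244 rad
q = Δφ/Δψ = 0.9821
d = R·√(Δφ² + q²Δλ²) = 6373·0.14167 = 903 km

903 km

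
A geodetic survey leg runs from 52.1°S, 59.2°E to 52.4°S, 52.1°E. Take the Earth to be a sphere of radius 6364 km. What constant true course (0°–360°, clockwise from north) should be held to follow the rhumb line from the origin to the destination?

Δψ = ln[tan(π/4+φ₂/2)/tan(π/4+φ₁/2)] = -0.0086
Δλ = -0.1239 rad (taken the short way round)
course = atan2(Δλ, Δψ) = 266.05°

266.1°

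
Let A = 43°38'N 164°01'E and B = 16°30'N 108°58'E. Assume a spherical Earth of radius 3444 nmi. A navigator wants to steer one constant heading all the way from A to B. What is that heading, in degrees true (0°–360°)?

239.9°

Meridional parts: M(φ₁)=+0.8480, M(φ₂)=+0.2920 → ΔM = -0.5560;  Δλ = -0.9608 rad
tan C = Δλ / ΔM = +1.7281 → C = 239.94°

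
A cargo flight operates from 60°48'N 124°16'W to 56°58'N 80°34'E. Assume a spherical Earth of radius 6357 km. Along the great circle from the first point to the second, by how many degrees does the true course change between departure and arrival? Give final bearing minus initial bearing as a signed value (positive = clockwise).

At departure: θ₁ = atan2(sin Δλ cos φ₂, cos φ₁ sin φ₂ − sin φ₁ cos φ₂ cos Δλ) = 344.77°
At arrival: θ₂ = atan2(sin Δλ cos φ₁, −cos φ₂ sin φ₁ + sin φ₂ cos φ₁ cos Δλ) = 193.60°
Δθ = θ₂ − θ₁ = -151.2°

-151.2°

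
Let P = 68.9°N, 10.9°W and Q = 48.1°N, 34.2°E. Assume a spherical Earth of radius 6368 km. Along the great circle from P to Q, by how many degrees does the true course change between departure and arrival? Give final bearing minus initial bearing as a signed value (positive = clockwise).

Initial bearing θ₁ = atan2(sin Δλ cos φ₂, cos φ₁ sin φ₂ − sin φ₁ cos φ₂ cos Δλ) = 109.96°
Final bearing θ₂ = (initial bearing from the destination back to the start) + 180° = 149.56°
Δθ = θ₂ − θ₁ = +39.6°

+39.6°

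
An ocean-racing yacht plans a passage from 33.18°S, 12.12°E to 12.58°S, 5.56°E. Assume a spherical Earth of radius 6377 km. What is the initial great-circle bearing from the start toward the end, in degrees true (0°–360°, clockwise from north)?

342.3°

N = sin Δλ·cos φ₂ = -0.1115;  D = cos φ₁ sin φ₂ − sin φ₁ cos φ₂ cos Δλ = +0.3483
initial course = atan2(N, D) = 342.25°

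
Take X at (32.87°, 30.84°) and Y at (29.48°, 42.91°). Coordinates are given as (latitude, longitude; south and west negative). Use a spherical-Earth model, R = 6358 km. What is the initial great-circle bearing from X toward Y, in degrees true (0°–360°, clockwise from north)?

N = sin Δλ·cos φ₂ = +0.1820;  D = cos φ₁ sin φ₂ − sin φ₁ cos φ₂ cos Δλ = -0.0487
initial course = atan2(N, D) = 104.97°

105.0°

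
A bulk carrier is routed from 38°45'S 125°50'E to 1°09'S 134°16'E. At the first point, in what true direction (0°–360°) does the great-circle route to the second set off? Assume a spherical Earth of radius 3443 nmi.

N = sin Δλ·cos φ₂ = +0.1466;  D = cos φ₁ sin φ₂ − sin φ₁ cos φ₂ cos Δλ = +0.6034
initial course = atan2(N, D) = 13.66°

13.7°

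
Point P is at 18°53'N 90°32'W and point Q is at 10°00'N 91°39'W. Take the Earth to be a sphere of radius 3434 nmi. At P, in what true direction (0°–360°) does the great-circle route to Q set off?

N = sin Δλ·cos φ₂ = -0.0192;  D = cos φ₁ sin φ₂ − sin φ₁ cos φ₂ cos Δλ = -0.1544
initial course = atan2(N, D) = 187.09°

187.1°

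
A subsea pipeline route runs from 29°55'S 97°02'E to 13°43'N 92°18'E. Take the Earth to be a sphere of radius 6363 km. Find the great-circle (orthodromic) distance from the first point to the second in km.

Haversine: a = sin²(Δφ/2)+cos φ₁ cos φ₂ sin²(Δλ/2) = 0.13955;  σ = 2·atan2(√a,√(1−a))
σ = 43.871° → d = Rσ = 6363·0.76570 = 4872 km

4872 km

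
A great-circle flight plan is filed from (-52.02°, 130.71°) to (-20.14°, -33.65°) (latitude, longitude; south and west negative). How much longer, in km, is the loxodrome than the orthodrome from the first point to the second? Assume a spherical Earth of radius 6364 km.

Great circle: cos σ = sin φ₁ sin φ₂ + cos φ₁ cos φ₂ cos Δλ,  σ = 1.8598 rad → d_gc = 11835.6 km
Rhumb line: Δψ = +0.7077, q = Δφ/Δψ = 0.7862, d_rh = R√(Δφ²+q²Δλ²) = 14782.6 km
Excess = 14782.6 − 11835.6 = 2947.0 ≈ 2947 km

2947 km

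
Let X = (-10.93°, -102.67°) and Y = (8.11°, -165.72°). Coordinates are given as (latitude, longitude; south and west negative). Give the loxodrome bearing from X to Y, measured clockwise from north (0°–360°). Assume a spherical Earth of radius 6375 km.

286.9°

Δψ = ln[tan(π/4+φ₂/2)/tan(π/4+φ₁/2)] = +0.3340
Δλ = -1.1004 rad (taken the short way round)
course = atan2(Δλ, Δψ) = 286.88°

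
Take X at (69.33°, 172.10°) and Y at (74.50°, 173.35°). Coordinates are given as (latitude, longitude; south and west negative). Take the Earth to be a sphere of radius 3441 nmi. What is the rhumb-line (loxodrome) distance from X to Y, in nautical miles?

Δψ = ln[tan(π/4+φ₂/2)/tan(π/4+φ₁/2)] = +0.2926;  Δφ = +0.0902 rad,  Δλ = +0.0218 rad
q = Δφ/Δψ = 0.3083
d = R·√(Δφ² + q²Δλ²) = 3441·0.09048 = 311 nmi

311 nmi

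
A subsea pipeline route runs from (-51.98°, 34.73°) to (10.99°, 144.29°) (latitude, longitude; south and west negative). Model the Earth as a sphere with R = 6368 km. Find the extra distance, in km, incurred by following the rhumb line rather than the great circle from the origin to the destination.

Great circle: cos σ = sin φ₁ sin φ₂ + cos φ₁ cos φ₂ cos Δλ,  σ = 1.9312 rad → d_gc = 12297.6 km
Rhumb line: Δψ = +1.2586, q = Δφ/Δψ = 0.8732, d_rh = R√(Δφ²+q²Δλ²) = 12729.6 km
Excess = 12729.6 − 12297.6 = 432.0 ≈ 432 km

432 km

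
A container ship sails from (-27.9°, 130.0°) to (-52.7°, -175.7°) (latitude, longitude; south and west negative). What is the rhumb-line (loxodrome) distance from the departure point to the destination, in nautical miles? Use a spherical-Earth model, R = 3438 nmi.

2855 nmi

Δψ = ln[tan(π/4+φ₂/2)/tan(π/4+φ₁/2)] = -0.5787;  Δφ = -0.4328 rad,  Δλ = +0.9477 rad
q = Δφ/Δψ = 0.7479
d = R·√(Δφ² + q²Δλ²) = 3438·0.83050 = 2855 nmi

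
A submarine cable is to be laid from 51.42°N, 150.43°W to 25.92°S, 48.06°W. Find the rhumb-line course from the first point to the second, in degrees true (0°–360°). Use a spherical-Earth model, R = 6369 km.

Meridional parts: M(φ₁)=+1.0498, M(φ₂)=-0.4687 → ΔM = -1.5185;  Δλ = +1.7867 rad
tan C = Δλ / ΔM = -1.1766 → C = 130.36°

130.4°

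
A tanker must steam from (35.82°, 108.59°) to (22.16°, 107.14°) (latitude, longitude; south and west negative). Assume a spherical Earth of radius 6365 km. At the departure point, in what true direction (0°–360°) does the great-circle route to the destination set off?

θ = atan2( sin Δλ·cos φ₂ ,  cos φ₁ sin φ₂ − sin φ₁ cos φ₂ cos Δλ )
  = atan2(-0.0234, -0.2360) = 185.67°

185.7°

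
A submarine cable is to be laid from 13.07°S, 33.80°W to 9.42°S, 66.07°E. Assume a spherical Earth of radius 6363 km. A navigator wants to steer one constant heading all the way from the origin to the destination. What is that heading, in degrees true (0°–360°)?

87.9°

Δψ = ln[tan(π/4+φ₂/2)/tan(π/4+φ₁/2)] = +0.0650
Δλ = +1.7431 rad (taken the short way round)
course = atan2(Δλ, Δψ) = 87.87°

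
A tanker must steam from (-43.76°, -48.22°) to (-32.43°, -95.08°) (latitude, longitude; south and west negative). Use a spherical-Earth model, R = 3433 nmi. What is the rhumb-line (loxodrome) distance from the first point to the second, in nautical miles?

2304 nmi

Δψ = ln[tan(π/4+φ₂/2)/tan(π/4+φ₁/2)] = +0.2522;  Δφ = +0.1977 rad,  Δλ = -0.8179 rad
q = Δφ/Δψ = 0.7841
d = R·√(Δφ² + q²Δλ²) = 3433·0.67110 = 2304 nmi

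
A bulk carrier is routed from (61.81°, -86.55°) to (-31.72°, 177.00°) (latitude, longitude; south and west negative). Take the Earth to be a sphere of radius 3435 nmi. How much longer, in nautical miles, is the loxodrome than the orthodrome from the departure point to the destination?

Great circle: cos σ = sin φ₁ sin φ₂ + cos φ₁ cos φ₂ cos Δλ,  σ = 2.1043 rad → d_gc = 7228.2 nmi
Rhumb line: Δψ = -1.9662, q = Δφ/Δψ = 0.8302, d_rh = R√(Δφ²+q²Δλ²) = 7381.6 nmi
Excess = 7381.6 − 7228.2 = 153.4 ≈ 153 nmi

153 nmi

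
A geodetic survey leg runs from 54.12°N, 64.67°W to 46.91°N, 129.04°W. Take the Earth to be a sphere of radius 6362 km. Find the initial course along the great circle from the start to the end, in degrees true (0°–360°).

287.0°

θ = atan2( sin Δλ·cos φ₂ ,  cos φ₁ sin φ₂ − sin φ₁ cos φ₂ cos Δλ )
  = atan2(-0.6159, +0.1886) = 287.02°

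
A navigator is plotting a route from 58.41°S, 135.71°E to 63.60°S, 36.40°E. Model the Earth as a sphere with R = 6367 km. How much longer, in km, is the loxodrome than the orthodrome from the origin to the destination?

Great circle: cos σ = sin φ₁ sin φ₂ + cos φ₁ cos φ₂ cos Δλ,  σ = 0.7593 rad → d_gc = 4834.6 km
Rhumb line: Δψ = -0.1874, q = Δφ/Δψ = 0.4835, d_rh = R√(Δφ²+q²Δλ²) = 5366.7 km
Excess = 5366.7 − 4834.6 = 532.1 ≈ 532 km

532 km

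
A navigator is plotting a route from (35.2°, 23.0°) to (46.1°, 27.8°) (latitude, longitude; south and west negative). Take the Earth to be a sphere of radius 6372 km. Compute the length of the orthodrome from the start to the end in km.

Haversine: a = sin²(Δφ/2)+cos φ₁ cos φ₂ sin²(Δλ/2) = 0.01001;  σ = 2·atan2(√a,√(1−a))
σ = 11.487° → d = Rσ = 6372·0.20048 = 1277 km

1277 km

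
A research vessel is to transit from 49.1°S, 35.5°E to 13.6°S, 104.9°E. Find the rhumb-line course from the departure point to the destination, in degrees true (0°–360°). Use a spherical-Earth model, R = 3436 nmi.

Meridional parts: M(φ₁)=-0.9865, M(φ₂)=-0.2396 → ΔM = +0.7468;  Δλ = +1.2113 rad
tan C = Δλ / ΔM = +1.6218 → C = 58.34°

58.3°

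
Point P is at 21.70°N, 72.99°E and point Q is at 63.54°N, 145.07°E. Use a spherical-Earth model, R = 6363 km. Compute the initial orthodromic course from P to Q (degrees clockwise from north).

θ = atan2( sin Δλ·cos φ₂ ,  cos φ₁ sin φ₂ − sin φ₁ cos φ₂ cos Δλ )
  = atan2(+0.4240, +0.7811) = 28.49°

28.5°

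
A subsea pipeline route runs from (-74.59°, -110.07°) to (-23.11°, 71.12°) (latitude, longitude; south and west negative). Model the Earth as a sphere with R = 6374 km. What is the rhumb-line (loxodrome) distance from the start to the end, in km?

Δψ = ln[tan(π/4+φ₂/2)/tan(π/4+φ₁/2)] = +1.5856;  Δφ = +0.8985 rad,  Δλ = -3.1208 rad
q = Δφ/Δψ = 0.5667
d = R·√(Δφ² + q²Δλ²) = 6374·1.98365 = 12644 km

12644 km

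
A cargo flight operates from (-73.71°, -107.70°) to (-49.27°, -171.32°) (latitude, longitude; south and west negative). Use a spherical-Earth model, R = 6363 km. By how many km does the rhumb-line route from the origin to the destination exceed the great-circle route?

Great circle: cos σ = sin φ₁ sin φ₂ + cos φ₁ cos φ₂ cos Δλ,  σ = 0.6289 rad → d_gc = 4001.5 km
Rhumb line: Δψ = +0.9530, q = Δφ/Δψ = 0.4476, d_rh = R√(Δφ²+q²Δλ²) = 4167.3 km
Excess = 4167.3 − 4001.5 = 165.8 ≈ 166 km

166 km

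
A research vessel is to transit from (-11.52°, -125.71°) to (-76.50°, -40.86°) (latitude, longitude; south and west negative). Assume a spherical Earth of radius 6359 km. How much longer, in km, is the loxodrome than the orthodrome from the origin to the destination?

475 km

Great circle: cos σ = sin φ₁ sin φ₂ + cos φ₁ cos φ₂ cos Δλ,  σ = 1.3544 rad → d_gc = 8612.5 km
Rhumb line: Δψ = -1.9316, q = Δφ/Δψ = 0.5871, d_rh = R√(Δφ²+q²Δλ²) = 9087.4 km
Excess = 9087.4 − 8612.5 = 474.9 ≈ 475 km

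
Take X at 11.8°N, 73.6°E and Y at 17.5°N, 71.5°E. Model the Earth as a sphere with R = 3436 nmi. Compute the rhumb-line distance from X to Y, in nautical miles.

Δψ = ln[tan(π/4+φ₂/2)/tan(π/4+φ₁/2)] = +0.1029;  Δφ = +0.0995 rad,  Δλ = -0.0367 rad
q = Δφ/Δψ = 0.9670
d = R·√(Δφ² + q²Δλ²) = 3436·0.10561 = 363 nmi

363 nmi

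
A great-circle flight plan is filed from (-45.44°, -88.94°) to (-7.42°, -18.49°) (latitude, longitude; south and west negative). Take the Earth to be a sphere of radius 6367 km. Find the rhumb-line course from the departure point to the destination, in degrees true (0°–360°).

Δψ = ln[tan(π/4+φ₂/2)/tan(π/4+φ₁/2)] = +0.7624
Δλ = +1.2296 rad (taken the short way round)
course = atan2(Δλ, Δψ) = 58.20°

58.2°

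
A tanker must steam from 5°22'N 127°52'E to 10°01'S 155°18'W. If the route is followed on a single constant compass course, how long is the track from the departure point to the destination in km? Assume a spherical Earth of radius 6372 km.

Δψ = ln[tan(π/4+φ₂/2)/tan(π/4+φ₁/2)] = -0.2695;  Δφ = -0.2685 rad,  Δλ = +1.3410 rad
q = Δφ/Δψ = 0.9962
d = R·√(Δφ² + q²Δλ²) = 6372·1.36256 = 8682 km

8682 km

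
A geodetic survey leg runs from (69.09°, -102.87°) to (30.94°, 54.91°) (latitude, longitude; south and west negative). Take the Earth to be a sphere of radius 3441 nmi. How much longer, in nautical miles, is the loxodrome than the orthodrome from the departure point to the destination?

Great circle: cos σ = sin φ₁ sin φ₂ + cos φ₁ cos φ₂ cos Δλ,  σ = 1.3726 rad → d_gc = 4723.1 nmi
Rhumb line: Δψ = -1.1216, q = Δφ/Δψ = 0.5936, d_rh = R√(Δφ²+q²Δλ²) = 6073.9 nmi
Excess = 6073.9 − 4723.1 = 1350.8 ≈ 1351 nmi

1351 nmi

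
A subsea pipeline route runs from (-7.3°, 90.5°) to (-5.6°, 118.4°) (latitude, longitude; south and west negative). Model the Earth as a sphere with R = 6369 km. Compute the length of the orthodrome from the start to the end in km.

cos σ = sin φ₁ sin φ₂ + cos φ₁ cos φ₂ cos Δλ
      = sin(-7.30°)sin(-5.60°) + cos(-7.30°)cos(-5.60°)cos(27.90°) = 0.8848
σ = 27.771° → d = Rσ = 6369·0.48469 = 3087 km

3087 km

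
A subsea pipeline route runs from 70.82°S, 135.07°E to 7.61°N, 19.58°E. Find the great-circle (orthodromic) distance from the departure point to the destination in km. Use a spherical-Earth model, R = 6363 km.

11703 km

cos σ = sin φ₁ sin φ₂ + cos φ₁ cos φ₂ cos Δλ
      = sin(-70.82°)sin(7.61°) + cos(-70.82°)cos(7.61°)cos(-115.49°) = -0.2652
σ = 105.380° → d = Rσ = 6363·1.83923 = 11703 km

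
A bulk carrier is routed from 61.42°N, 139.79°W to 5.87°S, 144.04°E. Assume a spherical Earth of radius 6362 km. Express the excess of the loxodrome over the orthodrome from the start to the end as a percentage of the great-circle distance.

2.4%

Great circle: σ = 1.5468 rad → d_gc = Rσ = 9841.1 km
Rhumb: Δφ = -1.1744, Δλ = -1.3294, Δψ = -1.4703, q = Δφ/Δψ = 0.7988 → d_rh = R√(Δφ²+q²Δλ²) = 10073.3 km
Excess = (10073.3 − 9841.1) / 9841.1 = 232.2 / 9841.1 = 2.36% ≈ 2.4%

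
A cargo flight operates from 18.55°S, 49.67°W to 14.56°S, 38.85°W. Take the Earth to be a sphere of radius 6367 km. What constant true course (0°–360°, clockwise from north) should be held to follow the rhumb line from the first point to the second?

69.0°

Meridional parts: M(φ₁)=-0.3296, M(φ₂)=-0.2569 → ΔM = +0.0727;  Δλ = +0.1888 rad
tan C = Δλ / ΔM = +2.5987 → C = 68.95°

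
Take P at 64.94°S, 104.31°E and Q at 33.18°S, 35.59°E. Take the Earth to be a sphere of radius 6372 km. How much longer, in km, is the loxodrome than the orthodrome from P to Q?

Great circle: cos σ = sin φ₁ sin φ₂ + cos φ₁ cos φ₂ cos Δλ,  σ = 0.8964 rad → d_gc = 5711.964 km
Rhumb line: Δψ = +0.8895, q = Δφ/Δψ = 0.6232, d_rh = R√(Δφ²+q²Δλ²) = 5929.457 km
Excess = 5929.457 − 5711.964 = 217.493 ≈ 217 km

217 km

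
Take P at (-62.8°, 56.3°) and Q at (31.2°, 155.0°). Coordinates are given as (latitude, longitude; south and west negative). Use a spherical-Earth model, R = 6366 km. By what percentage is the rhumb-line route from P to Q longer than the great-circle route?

Great circle: σ = 2.1175 rad → d_gc = Rσ = 13480.1 km
Rhumb: Δφ = +1.6406, Δλ = +1.7226, Δψ = +1.9928, q = Δφ/Δψ = 0.8233 → d_rh = R√(Δφ²+q²Δλ²) = 13805.5 km
Excess = (13805.5 − 13480.1) / 13480.1 = 325.4 / 13480.1 = 2.41% ≈ 2.4%

2.4%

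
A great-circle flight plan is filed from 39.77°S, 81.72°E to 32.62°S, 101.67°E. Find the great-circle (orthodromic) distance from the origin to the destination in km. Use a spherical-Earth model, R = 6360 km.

Haversine: a = sin²(Δφ/2)+cos φ₁ cos φ₂ sin²(Δλ/2) = 0.02331;  σ = 2·atan2(√a,√(1−a))
σ = 17.565° → d = Rσ = 6360·0.30657 = 1950 km

1950 km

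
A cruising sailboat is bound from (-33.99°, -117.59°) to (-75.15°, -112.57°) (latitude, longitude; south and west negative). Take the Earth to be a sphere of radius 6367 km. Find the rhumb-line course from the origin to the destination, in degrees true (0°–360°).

176.4°

Meridional parts: M(φ₁)=-0.6314, M(φ₂)=-2.0378 → ΔM = -1.4063;  Δλ = +0.0876 rad
tan C = Δλ / ΔM = -0.0623 → C = 176.43°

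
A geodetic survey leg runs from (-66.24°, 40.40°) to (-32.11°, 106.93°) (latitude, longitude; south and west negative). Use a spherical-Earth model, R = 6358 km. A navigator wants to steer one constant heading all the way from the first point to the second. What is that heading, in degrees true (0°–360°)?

Meridional parts: M(φ₁)=-1.5589, M(φ₂)=-0.5923 → ΔM = +0.9666;  Δλ = +1.1612 rad
tan C = Δλ / ΔM = +1.2013 → C = 50.22°

50.2°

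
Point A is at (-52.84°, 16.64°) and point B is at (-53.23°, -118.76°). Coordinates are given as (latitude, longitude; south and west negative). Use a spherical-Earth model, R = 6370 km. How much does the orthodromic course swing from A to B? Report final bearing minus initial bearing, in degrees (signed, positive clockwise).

+125.7°

At departure: θ₁ = atan2(sin Δλ cos φ₂, cos φ₁ sin φ₂ − sin φ₁ cos φ₂ cos Δλ) = 207.04°
At arrival: θ₂ = atan2(sin Δλ cos φ₁, −cos φ₂ sin φ₁ + sin φ₂ cos φ₁ cos Δλ) = 332.70°
Δθ = θ₂ − θ₁ = +125.7°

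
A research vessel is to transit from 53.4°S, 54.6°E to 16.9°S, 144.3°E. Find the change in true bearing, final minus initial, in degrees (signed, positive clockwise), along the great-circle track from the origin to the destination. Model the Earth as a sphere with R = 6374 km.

-62.2°

At departure: θ₁ = atan2(sin Δλ cos φ₂, cos φ₁ sin φ₂ − sin φ₁ cos φ₂ cos Δλ) = 100.03°
At arrival: θ₂ = atan2(sin Δλ cos φ₁, −cos φ₂ sin φ₁ + sin φ₂ cos φ₁ cos Δλ) = 37.85°
Δθ = θ₂ − θ₁ = -62.2°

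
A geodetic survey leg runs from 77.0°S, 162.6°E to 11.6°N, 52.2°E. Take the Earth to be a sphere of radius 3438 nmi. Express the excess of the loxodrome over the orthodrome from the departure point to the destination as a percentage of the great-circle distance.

7.8%

Great circle: σ = 1.8470 rad → d_gc = Rσ = 6350.1 nmi
Rhumb: Δφ = +1.5464, Δλ = -1.9268, Δψ = +2.3760, q = Δφ/Δψ = 0.6508 → d_rh = R√(Δφ²+q²Δλ²) = 6844.9 nmi
Excess = (6844.9 − 6350.1) / 6350.1 = 494.8 / 6350.1 = 7.79% ≈ 7.8%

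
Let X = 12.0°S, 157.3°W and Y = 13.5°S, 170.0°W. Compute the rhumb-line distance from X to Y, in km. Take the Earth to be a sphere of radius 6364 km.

Δψ = ln[tan(π/4+φ₂/2)/tan(π/4+φ₁/2)] = -0.0268;  Δφ = -0.0262 rad,  Δλ = -0.2217 rad
q = Δφ/Δψ = 0.9753
d = R·√(Δφ² + q²Δλ²) = 6364·0.21776 = 1386 km

1386 km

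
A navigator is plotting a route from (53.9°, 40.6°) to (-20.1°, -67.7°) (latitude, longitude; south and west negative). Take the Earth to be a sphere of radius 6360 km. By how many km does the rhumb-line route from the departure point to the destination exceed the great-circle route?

Great circle: cos σ = sin φ₁ sin φ₂ + cos φ₁ cos φ₂ cos Δλ,  σ = 2.0391 rad → d_gc = 12968.9 km
Rhumb line: Δψ = -1.4794, q = Δφ/Δψ = 0.8730, d_rh = R√(Δφ²+q²Δλ²) = 13327.2 km
Excess = 13327.2 − 12968.9 = 358.3 ≈ 358 km

358 km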